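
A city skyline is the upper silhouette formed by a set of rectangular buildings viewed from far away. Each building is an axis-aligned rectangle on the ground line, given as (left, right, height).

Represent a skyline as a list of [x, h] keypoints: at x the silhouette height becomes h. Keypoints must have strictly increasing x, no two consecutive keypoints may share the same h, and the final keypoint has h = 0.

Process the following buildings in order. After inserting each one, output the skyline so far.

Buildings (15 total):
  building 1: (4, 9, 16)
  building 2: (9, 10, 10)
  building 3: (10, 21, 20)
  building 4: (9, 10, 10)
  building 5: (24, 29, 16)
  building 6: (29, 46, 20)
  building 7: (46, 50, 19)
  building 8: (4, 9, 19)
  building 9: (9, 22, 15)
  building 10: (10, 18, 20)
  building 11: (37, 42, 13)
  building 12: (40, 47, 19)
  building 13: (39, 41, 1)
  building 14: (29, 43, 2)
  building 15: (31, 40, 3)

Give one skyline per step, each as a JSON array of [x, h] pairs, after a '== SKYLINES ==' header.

== SKYLINES ==
[[4,16],[9,0]]
[[4,16],[9,10],[10,0]]
[[4,16],[9,10],[10,20],[21,0]]
[[4,16],[9,10],[10,20],[21,0]]
[[4,16],[9,10],[10,20],[21,0],[24,16],[29,0]]
[[4,16],[9,10],[10,20],[21,0],[24,16],[29,20],[46,0]]
[[4,16],[9,10],[10,20],[21,0],[24,16],[29,20],[46,19],[50,0]]
[[4,19],[9,10],[10,20],[21,0],[24,16],[29,20],[46,19],[50,0]]
[[4,19],[9,15],[10,20],[21,15],[22,0],[24,16],[29,20],[46,19],[50,0]]
[[4,19],[9,15],[10,20],[21,15],[22,0],[24,16],[29,20],[46,19],[50,0]]
[[4,19],[9,15],[10,20],[21,15],[22,0],[24,16],[29,20],[46,19],[50,0]]
[[4,19],[9,15],[10,20],[21,15],[22,0],[24,16],[29,20],[46,19],[50,0]]
[[4,19],[9,15],[10,20],[21,15],[22,0],[24,16],[29,20],[46,19],[50,0]]
[[4,19],[9,15],[10,20],[21,15],[22,0],[24,16],[29,20],[46,19],[50,0]]
[[4,19],[9,15],[10,20],[21,15],[22,0],[24,16],[29,20],[46,19],[50,0]]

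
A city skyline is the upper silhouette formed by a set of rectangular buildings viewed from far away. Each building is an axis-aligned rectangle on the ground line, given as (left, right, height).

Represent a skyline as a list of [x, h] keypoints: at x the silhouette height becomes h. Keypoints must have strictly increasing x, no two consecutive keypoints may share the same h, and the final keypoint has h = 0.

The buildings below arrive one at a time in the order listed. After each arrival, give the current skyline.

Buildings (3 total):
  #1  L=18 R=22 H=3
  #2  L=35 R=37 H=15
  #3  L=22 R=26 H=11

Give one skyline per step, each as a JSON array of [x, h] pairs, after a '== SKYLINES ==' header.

== SKYLINES ==
[[18,3],[22,0]]
[[18,3],[22,0],[35,15],[37,0]]
[[18,3],[22,11],[26,0],[35,15],[37,0]]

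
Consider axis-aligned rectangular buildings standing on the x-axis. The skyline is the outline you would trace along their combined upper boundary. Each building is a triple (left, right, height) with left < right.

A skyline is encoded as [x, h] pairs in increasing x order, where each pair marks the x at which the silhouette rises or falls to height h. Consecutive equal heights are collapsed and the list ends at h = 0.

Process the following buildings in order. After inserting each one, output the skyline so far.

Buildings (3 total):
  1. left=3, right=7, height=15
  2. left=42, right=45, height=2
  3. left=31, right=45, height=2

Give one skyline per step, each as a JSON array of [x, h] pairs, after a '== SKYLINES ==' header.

== SKYLINES ==
[[3,15],[7,0]]
[[3,15],[7,0],[42,2],[45,0]]
[[3,15],[7,0],[31,2],[45,0]]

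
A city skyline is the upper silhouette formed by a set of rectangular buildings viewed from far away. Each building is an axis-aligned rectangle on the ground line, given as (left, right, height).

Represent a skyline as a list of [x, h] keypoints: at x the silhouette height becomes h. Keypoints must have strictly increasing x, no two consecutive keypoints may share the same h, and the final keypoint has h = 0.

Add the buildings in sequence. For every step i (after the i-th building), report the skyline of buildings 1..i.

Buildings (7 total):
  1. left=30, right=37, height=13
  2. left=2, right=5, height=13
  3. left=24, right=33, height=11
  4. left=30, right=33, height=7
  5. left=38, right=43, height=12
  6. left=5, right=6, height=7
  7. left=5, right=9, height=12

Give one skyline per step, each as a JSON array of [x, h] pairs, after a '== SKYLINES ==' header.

== SKYLINES ==
[[30,13],[37,0]]
[[2,13],[5,0],[30,13],[37,0]]
[[2,13],[5,0],[24,11],[30,13],[37,0]]
[[2,13],[5,0],[24,11],[30,13],[37,0]]
[[2,13],[5,0],[24,11],[30,13],[37,0],[38,12],[43,0]]
[[2,13],[5,7],[6,0],[24,11],[30,13],[37,0],[38,12],[43,0]]
[[2,13],[5,12],[9,0],[24,11],[30,13],[37,0],[38,12],[43,0]]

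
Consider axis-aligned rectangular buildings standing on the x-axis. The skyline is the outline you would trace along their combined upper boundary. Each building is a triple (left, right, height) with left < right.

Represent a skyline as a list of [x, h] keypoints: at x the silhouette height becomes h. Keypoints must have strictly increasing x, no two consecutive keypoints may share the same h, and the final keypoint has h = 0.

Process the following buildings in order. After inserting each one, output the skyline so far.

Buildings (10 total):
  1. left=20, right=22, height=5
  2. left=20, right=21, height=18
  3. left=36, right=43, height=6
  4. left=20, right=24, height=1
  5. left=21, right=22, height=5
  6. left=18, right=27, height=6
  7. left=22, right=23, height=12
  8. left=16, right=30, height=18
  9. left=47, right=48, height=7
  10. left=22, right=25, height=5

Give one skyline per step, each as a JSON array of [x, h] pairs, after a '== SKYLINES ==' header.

== SKYLINES ==
[[20,5],[22,0]]
[[20,18],[21,5],[22,0]]
[[20,18],[21,5],[22,0],[36,6],[43,0]]
[[20,18],[21,5],[22,1],[24,0],[36,6],[43,0]]
[[20,18],[21,5],[22,1],[24,0],[36,6],[43,0]]
[[18,6],[20,18],[21,6],[27,0],[36,6],[43,0]]
[[18,6],[20,18],[21,6],[22,12],[23,6],[27,0],[36,6],[43,0]]
[[16,18],[30,0],[36,6],[43,0]]
[[16,18],[30,0],[36,6],[43,0],[47,7],[48,0]]
[[16,18],[30,0],[36,6],[43,0],[47,7],[48,0]]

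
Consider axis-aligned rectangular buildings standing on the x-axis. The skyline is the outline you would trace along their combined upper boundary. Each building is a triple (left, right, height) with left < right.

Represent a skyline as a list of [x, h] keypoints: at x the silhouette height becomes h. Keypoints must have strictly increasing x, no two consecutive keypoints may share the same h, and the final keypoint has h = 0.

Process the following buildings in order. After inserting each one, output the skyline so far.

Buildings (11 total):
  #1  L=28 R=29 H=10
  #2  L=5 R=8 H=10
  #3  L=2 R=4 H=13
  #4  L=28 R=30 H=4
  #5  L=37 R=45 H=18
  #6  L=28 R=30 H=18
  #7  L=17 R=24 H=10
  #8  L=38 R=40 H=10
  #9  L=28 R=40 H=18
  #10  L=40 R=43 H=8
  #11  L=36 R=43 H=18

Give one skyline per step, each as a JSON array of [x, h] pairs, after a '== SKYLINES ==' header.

== SKYLINES ==
[[28,10],[29,0]]
[[5,10],[8,0],[28,10],[29,0]]
[[2,13],[4,0],[5,10],[8,0],[28,10],[29,0]]
[[2,13],[4,0],[5,10],[8,0],[28,10],[29,4],[30,0]]
[[2,13],[4,0],[5,10],[8,0],[28,10],[29,4],[30,0],[37,18],[45,0]]
[[2,13],[4,0],[5,10],[8,0],[28,18],[30,0],[37,18],[45,0]]
[[2,13],[4,0],[5,10],[8,0],[17,10],[24,0],[28,18],[30,0],[37,18],[45,0]]
[[2,13],[4,0],[5,10],[8,0],[17,10],[24,0],[28,18],[30,0],[37,18],[45,0]]
[[2,13],[4,0],[5,10],[8,0],[17,10],[24,0],[28,18],[45,0]]
[[2,13],[4,0],[5,10],[8,0],[17,10],[24,0],[28,18],[45,0]]
[[2,13],[4,0],[5,10],[8,0],[17,10],[24,0],[28,18],[45,0]]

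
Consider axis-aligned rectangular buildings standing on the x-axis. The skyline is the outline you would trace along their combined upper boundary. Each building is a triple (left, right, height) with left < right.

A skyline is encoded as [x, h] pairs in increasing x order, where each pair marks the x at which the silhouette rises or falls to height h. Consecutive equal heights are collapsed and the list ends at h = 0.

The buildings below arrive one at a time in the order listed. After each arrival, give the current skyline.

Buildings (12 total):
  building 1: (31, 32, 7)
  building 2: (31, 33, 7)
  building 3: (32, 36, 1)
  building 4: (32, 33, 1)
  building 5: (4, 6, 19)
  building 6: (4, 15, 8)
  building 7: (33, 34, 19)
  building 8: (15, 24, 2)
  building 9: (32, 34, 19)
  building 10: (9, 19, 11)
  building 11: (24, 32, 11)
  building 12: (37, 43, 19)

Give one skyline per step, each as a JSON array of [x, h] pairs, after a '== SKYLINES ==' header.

== SKYLINES ==
[[31,7],[32,0]]
[[31,7],[33,0]]
[[31,7],[33,1],[36,0]]
[[31,7],[33,1],[36,0]]
[[4,19],[6,0],[31,7],[33,1],[36,0]]
[[4,19],[6,8],[15,0],[31,7],[33,1],[36,0]]
[[4,19],[6,8],[15,0],[31,7],[33,19],[34,1],[36,0]]
[[4,19],[6,8],[15,2],[24,0],[31,7],[33,19],[34,1],[36,0]]
[[4,19],[6,8],[15,2],[24,0],[31,7],[32,19],[34,1],[36,0]]
[[4,19],[6,8],[9,11],[19,2],[24,0],[31,7],[32,19],[34,1],[36,0]]
[[4,19],[6,8],[9,11],[19,2],[24,11],[32,19],[34,1],[36,0]]
[[4,19],[6,8],[9,11],[19,2],[24,11],[32,19],[34,1],[36,0],[37,19],[43,0]]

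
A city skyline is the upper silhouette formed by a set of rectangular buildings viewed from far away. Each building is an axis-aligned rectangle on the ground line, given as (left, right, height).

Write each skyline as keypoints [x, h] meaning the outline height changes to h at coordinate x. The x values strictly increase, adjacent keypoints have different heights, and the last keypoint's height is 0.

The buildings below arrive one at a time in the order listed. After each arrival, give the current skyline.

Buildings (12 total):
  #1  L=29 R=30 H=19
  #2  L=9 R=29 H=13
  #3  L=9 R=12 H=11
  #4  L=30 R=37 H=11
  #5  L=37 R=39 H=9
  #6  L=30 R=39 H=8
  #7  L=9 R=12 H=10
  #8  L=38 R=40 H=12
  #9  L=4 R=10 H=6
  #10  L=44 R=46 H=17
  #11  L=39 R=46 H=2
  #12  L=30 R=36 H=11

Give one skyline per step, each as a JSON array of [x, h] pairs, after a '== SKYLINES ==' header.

== SKYLINES ==
[[29,19],[30,0]]
[[9,13],[29,19],[30,0]]
[[9,13],[29,19],[30,0]]
[[9,13],[29,19],[30,11],[37,0]]
[[9,13],[29,19],[30,11],[37,9],[39,0]]
[[9,13],[29,19],[30,11],[37,9],[39,0]]
[[9,13],[29,19],[30,11],[37,9],[39,0]]
[[9,13],[29,19],[30,11],[37,9],[38,12],[40,0]]
[[4,6],[9,13],[29,19],[30,11],[37,9],[38,12],[40,0]]
[[4,6],[9,13],[29,19],[30,11],[37,9],[38,12],[40,0],[44,17],[46,0]]
[[4,6],[9,13],[29,19],[30,11],[37,9],[38,12],[40,2],[44,17],[46,0]]
[[4,6],[9,13],[29,19],[30,11],[37,9],[38,12],[40,2],[44,17],[46,0]]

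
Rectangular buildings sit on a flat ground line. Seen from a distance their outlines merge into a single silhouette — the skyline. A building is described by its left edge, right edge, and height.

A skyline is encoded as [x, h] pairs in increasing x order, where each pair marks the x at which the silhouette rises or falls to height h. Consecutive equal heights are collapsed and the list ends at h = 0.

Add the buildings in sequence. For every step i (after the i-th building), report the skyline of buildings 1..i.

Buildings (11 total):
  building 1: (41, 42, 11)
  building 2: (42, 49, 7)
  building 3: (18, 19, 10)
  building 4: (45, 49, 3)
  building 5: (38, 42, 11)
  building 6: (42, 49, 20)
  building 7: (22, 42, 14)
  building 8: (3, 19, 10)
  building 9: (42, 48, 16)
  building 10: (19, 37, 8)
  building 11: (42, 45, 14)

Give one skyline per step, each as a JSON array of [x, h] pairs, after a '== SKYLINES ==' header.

== SKYLINES ==
[[41,11],[42,0]]
[[41,11],[42,7],[49,0]]
[[18,10],[19,0],[41,11],[42,7],[49,0]]
[[18,10],[19,0],[41,11],[42,7],[49,0]]
[[18,10],[19,0],[38,11],[42,7],[49,0]]
[[18,10],[19,0],[38,11],[42,20],[49,0]]
[[18,10],[19,0],[22,14],[42,20],[49,0]]
[[3,10],[19,0],[22,14],[42,20],[49,0]]
[[3,10],[19,0],[22,14],[42,20],[49,0]]
[[3,10],[19,8],[22,14],[42,20],[49,0]]
[[3,10],[19,8],[22,14],[42,20],[49,0]]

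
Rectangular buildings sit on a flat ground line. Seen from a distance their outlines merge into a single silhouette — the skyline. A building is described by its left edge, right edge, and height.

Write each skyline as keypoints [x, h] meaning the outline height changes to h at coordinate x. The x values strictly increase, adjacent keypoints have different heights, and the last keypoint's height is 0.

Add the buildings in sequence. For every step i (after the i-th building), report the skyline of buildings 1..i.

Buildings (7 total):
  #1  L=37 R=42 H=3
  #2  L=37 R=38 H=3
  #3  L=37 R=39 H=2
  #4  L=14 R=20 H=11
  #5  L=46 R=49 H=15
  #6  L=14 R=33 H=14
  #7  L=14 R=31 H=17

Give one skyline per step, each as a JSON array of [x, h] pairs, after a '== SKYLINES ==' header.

== SKYLINES ==
[[37,3],[42,0]]
[[37,3],[42,0]]
[[37,3],[42,0]]
[[14,11],[20,0],[37,3],[42,0]]
[[14,11],[20,0],[37,3],[42,0],[46,15],[49,0]]
[[14,14],[33,0],[37,3],[42,0],[46,15],[49,0]]
[[14,17],[31,14],[33,0],[37,3],[42,0],[46,15],[49,0]]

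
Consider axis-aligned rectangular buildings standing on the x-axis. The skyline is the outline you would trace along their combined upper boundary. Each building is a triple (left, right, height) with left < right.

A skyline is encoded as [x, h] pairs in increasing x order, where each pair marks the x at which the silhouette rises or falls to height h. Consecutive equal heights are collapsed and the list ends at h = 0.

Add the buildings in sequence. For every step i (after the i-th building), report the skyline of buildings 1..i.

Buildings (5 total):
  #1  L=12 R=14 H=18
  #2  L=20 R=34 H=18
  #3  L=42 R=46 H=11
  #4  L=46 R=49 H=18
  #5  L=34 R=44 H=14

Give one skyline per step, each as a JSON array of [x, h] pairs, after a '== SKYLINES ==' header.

== SKYLINES ==
[[12,18],[14,0]]
[[12,18],[14,0],[20,18],[34,0]]
[[12,18],[14,0],[20,18],[34,0],[42,11],[46,0]]
[[12,18],[14,0],[20,18],[34,0],[42,11],[46,18],[49,0]]
[[12,18],[14,0],[20,18],[34,14],[44,11],[46,18],[49,0]]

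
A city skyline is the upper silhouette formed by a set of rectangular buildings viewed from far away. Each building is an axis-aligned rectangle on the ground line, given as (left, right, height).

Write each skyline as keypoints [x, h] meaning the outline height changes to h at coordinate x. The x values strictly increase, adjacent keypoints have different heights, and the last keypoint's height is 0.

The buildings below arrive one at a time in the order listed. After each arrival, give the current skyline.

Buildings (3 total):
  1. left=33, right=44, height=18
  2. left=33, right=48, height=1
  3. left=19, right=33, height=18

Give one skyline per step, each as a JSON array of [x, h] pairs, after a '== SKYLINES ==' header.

== SKYLINES ==
[[33,18],[44,0]]
[[33,18],[44,1],[48,0]]
[[19,18],[44,1],[48,0]]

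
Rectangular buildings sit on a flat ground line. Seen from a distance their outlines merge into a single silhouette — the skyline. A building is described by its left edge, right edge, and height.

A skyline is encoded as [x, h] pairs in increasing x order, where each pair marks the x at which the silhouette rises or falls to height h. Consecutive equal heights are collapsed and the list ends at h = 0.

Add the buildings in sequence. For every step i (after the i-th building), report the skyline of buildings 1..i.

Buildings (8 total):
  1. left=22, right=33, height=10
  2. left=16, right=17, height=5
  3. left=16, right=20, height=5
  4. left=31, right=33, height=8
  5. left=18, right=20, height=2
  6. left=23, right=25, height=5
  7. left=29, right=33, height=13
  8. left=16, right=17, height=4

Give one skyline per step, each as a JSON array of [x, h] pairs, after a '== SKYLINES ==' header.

== SKYLINES ==
[[22,10],[33,0]]
[[16,5],[17,0],[22,10],[33,0]]
[[16,5],[20,0],[22,10],[33,0]]
[[16,5],[20,0],[22,10],[33,0]]
[[16,5],[20,0],[22,10],[33,0]]
[[16,5],[20,0],[22,10],[33,0]]
[[16,5],[20,0],[22,10],[29,13],[33,0]]
[[16,5],[20,0],[22,10],[29,13],[33,0]]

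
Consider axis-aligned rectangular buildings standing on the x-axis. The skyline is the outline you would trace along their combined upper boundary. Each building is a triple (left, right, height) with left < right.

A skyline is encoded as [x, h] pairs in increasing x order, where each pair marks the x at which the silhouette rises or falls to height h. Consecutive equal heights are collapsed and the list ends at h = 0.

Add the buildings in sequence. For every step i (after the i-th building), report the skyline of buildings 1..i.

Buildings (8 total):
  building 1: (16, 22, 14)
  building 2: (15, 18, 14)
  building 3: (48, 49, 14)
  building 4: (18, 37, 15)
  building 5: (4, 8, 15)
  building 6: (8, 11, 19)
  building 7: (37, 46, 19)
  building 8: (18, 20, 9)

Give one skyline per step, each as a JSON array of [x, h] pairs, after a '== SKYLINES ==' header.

== SKYLINES ==
[[16,14],[22,0]]
[[15,14],[22,0]]
[[15,14],[22,0],[48,14],[49,0]]
[[15,14],[18,15],[37,0],[48,14],[49,0]]
[[4,15],[8,0],[15,14],[18,15],[37,0],[48,14],[49,0]]
[[4,15],[8,19],[11,0],[15,14],[18,15],[37,0],[48,14],[49,0]]
[[4,15],[8,19],[11,0],[15,14],[18,15],[37,19],[46,0],[48,14],[49,0]]
[[4,15],[8,19],[11,0],[15,14],[18,15],[37,19],[46,0],[48,14],[49,0]]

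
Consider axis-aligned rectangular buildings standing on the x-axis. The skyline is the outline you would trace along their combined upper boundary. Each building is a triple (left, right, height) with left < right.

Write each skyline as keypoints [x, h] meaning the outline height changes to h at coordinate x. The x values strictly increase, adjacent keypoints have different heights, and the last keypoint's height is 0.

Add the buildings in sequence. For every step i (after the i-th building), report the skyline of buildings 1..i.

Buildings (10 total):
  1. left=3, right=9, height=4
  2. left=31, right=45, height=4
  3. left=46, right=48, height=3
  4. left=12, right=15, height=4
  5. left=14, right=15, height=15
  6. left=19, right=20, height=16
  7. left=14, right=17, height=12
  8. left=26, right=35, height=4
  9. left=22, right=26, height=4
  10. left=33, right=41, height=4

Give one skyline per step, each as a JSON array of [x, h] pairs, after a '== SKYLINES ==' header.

== SKYLINES ==
[[3,4],[9,0]]
[[3,4],[9,0],[31,4],[45,0]]
[[3,4],[9,0],[31,4],[45,0],[46,3],[48,0]]
[[3,4],[9,0],[12,4],[15,0],[31,4],[45,0],[46,3],[48,0]]
[[3,4],[9,0],[12,4],[14,15],[15,0],[31,4],[45,0],[46,3],[48,0]]
[[3,4],[9,0],[12,4],[14,15],[15,0],[19,16],[20,0],[31,4],[45,0],[46,3],[48,0]]
[[3,4],[9,0],[12,4],[14,15],[15,12],[17,0],[19,16],[20,0],[31,4],[45,0],[46,3],[48,0]]
[[3,4],[9,0],[12,4],[14,15],[15,12],[17,0],[19,16],[20,0],[26,4],[45,0],[46,3],[48,0]]
[[3,4],[9,0],[12,4],[14,15],[15,12],[17,0],[19,16],[20,0],[22,4],[45,0],[46,3],[48,0]]
[[3,4],[9,0],[12,4],[14,15],[15,12],[17,0],[19,16],[20,0],[22,4],[45,0],[46,3],[48,0]]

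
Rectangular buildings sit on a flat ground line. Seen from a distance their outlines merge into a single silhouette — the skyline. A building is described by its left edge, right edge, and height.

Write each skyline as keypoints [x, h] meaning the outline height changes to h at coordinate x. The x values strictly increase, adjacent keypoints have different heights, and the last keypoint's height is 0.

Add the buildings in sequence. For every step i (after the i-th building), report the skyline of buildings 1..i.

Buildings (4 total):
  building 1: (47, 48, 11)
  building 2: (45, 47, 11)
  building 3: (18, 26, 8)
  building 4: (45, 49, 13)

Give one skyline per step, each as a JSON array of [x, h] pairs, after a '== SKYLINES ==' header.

== SKYLINES ==
[[47,11],[48,0]]
[[45,11],[48,0]]
[[18,8],[26,0],[45,11],[48,0]]
[[18,8],[26,0],[45,13],[49,0]]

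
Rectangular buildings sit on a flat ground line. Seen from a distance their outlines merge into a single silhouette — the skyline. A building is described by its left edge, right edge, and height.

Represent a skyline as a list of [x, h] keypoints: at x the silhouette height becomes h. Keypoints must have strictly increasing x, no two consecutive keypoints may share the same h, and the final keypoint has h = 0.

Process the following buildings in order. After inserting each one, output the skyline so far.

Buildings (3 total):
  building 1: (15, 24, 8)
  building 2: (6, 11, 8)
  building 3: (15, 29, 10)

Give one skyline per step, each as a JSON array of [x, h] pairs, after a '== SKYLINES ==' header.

== SKYLINES ==
[[15,8],[24,0]]
[[6,8],[11,0],[15,8],[24,0]]
[[6,8],[11,0],[15,10],[29,0]]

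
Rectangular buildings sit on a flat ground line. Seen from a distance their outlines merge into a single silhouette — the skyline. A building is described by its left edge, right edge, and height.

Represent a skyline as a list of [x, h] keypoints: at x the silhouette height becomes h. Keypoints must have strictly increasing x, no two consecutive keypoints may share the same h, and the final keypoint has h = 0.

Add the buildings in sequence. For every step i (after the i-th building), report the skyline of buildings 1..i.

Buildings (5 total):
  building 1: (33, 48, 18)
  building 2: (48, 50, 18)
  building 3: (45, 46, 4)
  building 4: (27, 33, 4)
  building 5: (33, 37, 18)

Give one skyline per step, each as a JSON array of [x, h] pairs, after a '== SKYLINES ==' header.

== SKYLINES ==
[[33,18],[48,0]]
[[33,18],[50,0]]
[[33,18],[50,0]]
[[27,4],[33,18],[50,0]]
[[27,4],[33,18],[50,0]]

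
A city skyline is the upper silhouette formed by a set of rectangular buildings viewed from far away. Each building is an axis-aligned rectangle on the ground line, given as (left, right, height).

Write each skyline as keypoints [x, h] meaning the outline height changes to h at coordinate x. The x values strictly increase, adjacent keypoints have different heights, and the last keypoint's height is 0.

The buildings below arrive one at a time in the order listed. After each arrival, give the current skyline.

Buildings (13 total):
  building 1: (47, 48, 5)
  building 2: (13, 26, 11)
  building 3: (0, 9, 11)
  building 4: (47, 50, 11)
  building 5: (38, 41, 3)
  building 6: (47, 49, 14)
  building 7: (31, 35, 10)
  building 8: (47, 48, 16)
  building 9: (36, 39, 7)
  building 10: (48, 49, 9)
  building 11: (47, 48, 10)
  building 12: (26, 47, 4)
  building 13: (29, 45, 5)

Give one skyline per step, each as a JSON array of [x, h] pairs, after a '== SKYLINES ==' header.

== SKYLINES ==
[[47,5],[48,0]]
[[13,11],[26,0],[47,5],[48,0]]
[[0,11],[9,0],[13,11],[26,0],[47,5],[48,0]]
[[0,11],[9,0],[13,11],[26,0],[47,11],[50,0]]
[[0,11],[9,0],[13,11],[26,0],[38,3],[41,0],[47,11],[50,0]]
[[0,11],[9,0],[13,11],[26,0],[38,3],[41,0],[47,14],[49,11],[50,0]]
[[0,11],[9,0],[13,11],[26,0],[31,10],[35,0],[38,3],[41,0],[47,14],[49,11],[50,0]]
[[0,11],[9,0],[13,11],[26,0],[31,10],[35,0],[38,3],[41,0],[47,16],[48,14],[49,11],[50,0]]
[[0,11],[9,0],[13,11],[26,0],[31,10],[35,0],[36,7],[39,3],[41,0],[47,16],[48,14],[49,11],[50,0]]
[[0,11],[9,0],[13,11],[26,0],[31,10],[35,0],[36,7],[39,3],[41,0],[47,16],[48,14],[49,11],[50,0]]
[[0,11],[9,0],[13,11],[26,0],[31,10],[35,0],[36,7],[39,3],[41,0],[47,16],[48,14],[49,11],[50,0]]
[[0,11],[9,0],[13,11],[26,4],[31,10],[35,4],[36,7],[39,4],[47,16],[48,14],[49,11],[50,0]]
[[0,11],[9,0],[13,11],[26,4],[29,5],[31,10],[35,5],[36,7],[39,5],[45,4],[47,16],[48,14],[49,11],[50,0]]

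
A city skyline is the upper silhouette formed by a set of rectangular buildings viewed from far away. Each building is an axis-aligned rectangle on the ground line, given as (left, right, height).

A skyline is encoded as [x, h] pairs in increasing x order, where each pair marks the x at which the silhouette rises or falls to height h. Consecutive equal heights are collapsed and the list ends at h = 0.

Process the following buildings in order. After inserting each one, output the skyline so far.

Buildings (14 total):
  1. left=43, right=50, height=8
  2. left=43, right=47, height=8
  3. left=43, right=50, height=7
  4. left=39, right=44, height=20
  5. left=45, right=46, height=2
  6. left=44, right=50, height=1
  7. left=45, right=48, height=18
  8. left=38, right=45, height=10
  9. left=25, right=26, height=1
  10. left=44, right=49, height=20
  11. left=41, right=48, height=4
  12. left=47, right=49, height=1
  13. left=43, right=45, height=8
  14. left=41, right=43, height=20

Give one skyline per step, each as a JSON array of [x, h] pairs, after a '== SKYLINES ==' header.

== SKYLINES ==
[[43,8],[50,0]]
[[43,8],[50,0]]
[[43,8],[50,0]]
[[39,20],[44,8],[50,0]]
[[39,20],[44,8],[50,0]]
[[39,20],[44,8],[50,0]]
[[39,20],[44,8],[45,18],[48,8],[50,0]]
[[38,10],[39,20],[44,10],[45,18],[48,8],[50,0]]
[[25,1],[26,0],[38,10],[39,20],[44,10],[45,18],[48,8],[50,0]]
[[25,1],[26,0],[38,10],[39,20],[49,8],[50,0]]
[[25,1],[26,0],[38,10],[39,20],[49,8],[50,0]]
[[25,1],[26,0],[38,10],[39,20],[49,8],[50,0]]
[[25,1],[26,0],[38,10],[39,20],[49,8],[50,0]]
[[25,1],[26,0],[38,10],[39,20],[49,8],[50,0]]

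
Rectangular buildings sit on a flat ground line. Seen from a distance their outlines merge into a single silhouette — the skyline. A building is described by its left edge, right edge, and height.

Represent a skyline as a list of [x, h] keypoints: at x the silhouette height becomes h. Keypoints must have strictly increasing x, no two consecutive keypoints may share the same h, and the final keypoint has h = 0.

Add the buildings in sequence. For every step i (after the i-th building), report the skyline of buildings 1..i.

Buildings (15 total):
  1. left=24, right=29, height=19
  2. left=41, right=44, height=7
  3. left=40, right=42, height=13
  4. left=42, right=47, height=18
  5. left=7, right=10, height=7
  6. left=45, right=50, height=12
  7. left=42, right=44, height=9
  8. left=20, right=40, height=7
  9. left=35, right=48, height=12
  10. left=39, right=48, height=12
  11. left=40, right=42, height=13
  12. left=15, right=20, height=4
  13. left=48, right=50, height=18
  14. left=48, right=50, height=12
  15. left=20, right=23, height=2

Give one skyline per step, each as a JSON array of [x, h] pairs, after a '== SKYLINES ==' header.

== SKYLINES ==
[[24,19],[29,0]]
[[24,19],[29,0],[41,7],[44,0]]
[[24,19],[29,0],[40,13],[42,7],[44,0]]
[[24,19],[29,0],[40,13],[42,18],[47,0]]
[[7,7],[10,0],[24,19],[29,0],[40,13],[42,18],[47,0]]
[[7,7],[10,0],[24,19],[29,0],[40,13],[42,18],[47,12],[50,0]]
[[7,7],[10,0],[24,19],[29,0],[40,13],[42,18],[47,12],[50,0]]
[[7,7],[10,0],[20,7],[24,19],[29,7],[40,13],[42,18],[47,12],[50,0]]
[[7,7],[10,0],[20,7],[24,19],[29,7],[35,12],[40,13],[42,18],[47,12],[50,0]]
[[7,7],[10,0],[20,7],[24,19],[29,7],[35,12],[40,13],[42,18],[47,12],[50,0]]
[[7,7],[10,0],[20,7],[24,19],[29,7],[35,12],[40,13],[42,18],[47,12],[50,0]]
[[7,7],[10,0],[15,4],[20,7],[24,19],[29,7],[35,12],[40,13],[42,18],[47,12],[50,0]]
[[7,7],[10,0],[15,4],[20,7],[24,19],[29,7],[35,12],[40,13],[42,18],[47,12],[48,18],[50,0]]
[[7,7],[10,0],[15,4],[20,7],[24,19],[29,7],[35,12],[40,13],[42,18],[47,12],[48,18],[50,0]]
[[7,7],[10,0],[15,4],[20,7],[24,19],[29,7],[35,12],[40,13],[42,18],[47,12],[48,18],[50,0]]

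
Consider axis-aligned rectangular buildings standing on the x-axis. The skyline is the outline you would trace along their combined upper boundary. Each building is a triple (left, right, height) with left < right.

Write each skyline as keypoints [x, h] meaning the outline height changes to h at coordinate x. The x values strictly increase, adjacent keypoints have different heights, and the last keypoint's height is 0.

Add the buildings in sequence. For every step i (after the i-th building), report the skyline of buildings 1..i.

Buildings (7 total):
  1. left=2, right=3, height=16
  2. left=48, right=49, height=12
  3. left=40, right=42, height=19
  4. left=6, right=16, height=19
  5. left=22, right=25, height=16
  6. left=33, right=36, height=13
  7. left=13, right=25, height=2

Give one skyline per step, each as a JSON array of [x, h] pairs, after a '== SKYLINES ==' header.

== SKYLINES ==
[[2,16],[3,0]]
[[2,16],[3,0],[48,12],[49,0]]
[[2,16],[3,0],[40,19],[42,0],[48,12],[49,0]]
[[2,16],[3,0],[6,19],[16,0],[40,19],[42,0],[48,12],[49,0]]
[[2,16],[3,0],[6,19],[16,0],[22,16],[25,0],[40,19],[42,0],[48,12],[49,0]]
[[2,16],[3,0],[6,19],[16,0],[22,16],[25,0],[33,13],[36,0],[40,19],[42,0],[48,12],[49,0]]
[[2,16],[3,0],[6,19],[16,2],[22,16],[25,0],[33,13],[36,0],[40,19],[42,0],[48,12],[49,0]]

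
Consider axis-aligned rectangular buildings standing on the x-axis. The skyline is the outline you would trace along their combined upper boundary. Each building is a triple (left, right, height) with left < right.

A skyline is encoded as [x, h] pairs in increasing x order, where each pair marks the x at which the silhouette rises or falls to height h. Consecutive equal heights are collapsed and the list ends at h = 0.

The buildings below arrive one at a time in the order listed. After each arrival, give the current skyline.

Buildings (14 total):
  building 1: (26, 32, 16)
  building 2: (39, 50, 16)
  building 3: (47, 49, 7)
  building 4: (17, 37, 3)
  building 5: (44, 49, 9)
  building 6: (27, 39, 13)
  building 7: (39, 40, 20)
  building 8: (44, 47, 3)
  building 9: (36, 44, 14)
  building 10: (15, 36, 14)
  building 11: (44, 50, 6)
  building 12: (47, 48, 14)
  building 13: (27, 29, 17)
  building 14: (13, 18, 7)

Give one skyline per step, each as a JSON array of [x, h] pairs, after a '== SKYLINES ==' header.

== SKYLINES ==
[[26,16],[32,0]]
[[26,16],[32,0],[39,16],[50,0]]
[[26,16],[32,0],[39,16],[50,0]]
[[17,3],[26,16],[32,3],[37,0],[39,16],[50,0]]
[[17,3],[26,16],[32,3],[37,0],[39,16],[50,0]]
[[17,3],[26,16],[32,13],[39,16],[50,0]]
[[17,3],[26,16],[32,13],[39,20],[40,16],[50,0]]
[[17,3],[26,16],[32,13],[39,20],[40,16],[50,0]]
[[17,3],[26,16],[32,13],[36,14],[39,20],[40,16],[50,0]]
[[15,14],[26,16],[32,14],[39,20],[40,16],[50,0]]
[[15,14],[26,16],[32,14],[39,20],[40,16],[50,0]]
[[15,14],[26,16],[32,14],[39,20],[40,16],[50,0]]
[[15,14],[26,16],[27,17],[29,16],[32,14],[39,20],[40,16],[50,0]]
[[13,7],[15,14],[26,16],[27,17],[29,16],[32,14],[39,20],[40,16],[50,0]]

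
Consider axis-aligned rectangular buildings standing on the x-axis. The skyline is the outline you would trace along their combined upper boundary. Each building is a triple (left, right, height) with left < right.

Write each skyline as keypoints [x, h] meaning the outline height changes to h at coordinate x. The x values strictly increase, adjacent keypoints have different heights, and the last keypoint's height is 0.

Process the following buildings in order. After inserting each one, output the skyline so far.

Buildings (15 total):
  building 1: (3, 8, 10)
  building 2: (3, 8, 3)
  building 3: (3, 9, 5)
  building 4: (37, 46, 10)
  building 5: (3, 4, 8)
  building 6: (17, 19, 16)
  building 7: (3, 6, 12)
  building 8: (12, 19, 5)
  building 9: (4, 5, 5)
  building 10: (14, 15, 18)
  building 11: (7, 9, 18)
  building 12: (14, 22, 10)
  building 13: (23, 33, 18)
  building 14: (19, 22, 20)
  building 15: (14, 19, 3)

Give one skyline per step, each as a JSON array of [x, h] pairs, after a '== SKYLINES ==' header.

== SKYLINES ==
[[3,10],[8,0]]
[[3,10],[8,0]]
[[3,10],[8,5],[9,0]]
[[3,10],[8,5],[9,0],[37,10],[46,0]]
[[3,10],[8,5],[9,0],[37,10],[46,0]]
[[3,10],[8,5],[9,0],[17,16],[19,0],[37,10],[46,0]]
[[3,12],[6,10],[8,5],[9,0],[17,16],[19,0],[37,10],[46,0]]
[[3,12],[6,10],[8,5],[9,0],[12,5],[17,16],[19,0],[37,10],[46,0]]
[[3,12],[6,10],[8,5],[9,0],[12,5],[17,16],[19,0],[37,10],[46,0]]
[[3,12],[6,10],[8,5],[9,0],[12,5],[14,18],[15,5],[17,16],[19,0],[37,10],[46,0]]
[[3,12],[6,10],[7,18],[9,0],[12,5],[14,18],[15,5],[17,16],[19,0],[37,10],[46,0]]
[[3,12],[6,10],[7,18],[9,0],[12,5],[14,18],[15,10],[17,16],[19,10],[22,0],[37,10],[46,0]]
[[3,12],[6,10],[7,18],[9,0],[12,5],[14,18],[15,10],[17,16],[19,10],[22,0],[23,18],[33,0],[37,10],[46,0]]
[[3,12],[6,10],[7,18],[9,0],[12,5],[14,18],[15,10],[17,16],[19,20],[22,0],[23,18],[33,0],[37,10],[46,0]]
[[3,12],[6,10],[7,18],[9,0],[12,5],[14,18],[15,10],[17,16],[19,20],[22,0],[23,18],[33,0],[37,10],[46,0]]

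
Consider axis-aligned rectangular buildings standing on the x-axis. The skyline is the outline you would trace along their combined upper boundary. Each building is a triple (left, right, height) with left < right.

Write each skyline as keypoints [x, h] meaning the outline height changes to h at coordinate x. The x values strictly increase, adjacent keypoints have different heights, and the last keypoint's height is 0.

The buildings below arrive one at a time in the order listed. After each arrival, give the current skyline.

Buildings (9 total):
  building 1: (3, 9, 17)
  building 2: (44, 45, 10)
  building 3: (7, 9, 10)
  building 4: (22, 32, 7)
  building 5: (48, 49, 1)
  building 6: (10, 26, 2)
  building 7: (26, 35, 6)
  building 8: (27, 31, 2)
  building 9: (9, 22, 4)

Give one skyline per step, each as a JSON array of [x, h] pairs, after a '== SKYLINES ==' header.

== SKYLINES ==
[[3,17],[9,0]]
[[3,17],[9,0],[44,10],[45,0]]
[[3,17],[9,0],[44,10],[45,0]]
[[3,17],[9,0],[22,7],[32,0],[44,10],[45,0]]
[[3,17],[9,0],[22,7],[32,0],[44,10],[45,0],[48,1],[49,0]]
[[3,17],[9,0],[10,2],[22,7],[32,0],[44,10],[45,0],[48,1],[49,0]]
[[3,17],[9,0],[10,2],[22,7],[32,6],[35,0],[44,10],[45,0],[48,1],[49,0]]
[[3,17],[9,0],[10,2],[22,7],[32,6],[35,0],[44,10],[45,0],[48,1],[49,0]]
[[3,17],[9,4],[22,7],[32,6],[35,0],[44,10],[45,0],[48,1],[49,0]]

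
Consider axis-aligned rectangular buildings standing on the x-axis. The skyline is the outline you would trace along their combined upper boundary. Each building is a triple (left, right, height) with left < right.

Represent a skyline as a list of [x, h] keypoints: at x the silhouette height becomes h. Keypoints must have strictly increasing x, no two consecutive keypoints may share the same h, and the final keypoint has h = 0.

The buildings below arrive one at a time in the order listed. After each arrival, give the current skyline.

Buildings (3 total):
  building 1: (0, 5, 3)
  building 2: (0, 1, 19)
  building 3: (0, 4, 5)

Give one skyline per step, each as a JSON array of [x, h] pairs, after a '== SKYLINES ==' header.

== SKYLINES ==
[[0,3],[5,0]]
[[0,19],[1,3],[5,0]]
[[0,19],[1,5],[4,3],[5,0]]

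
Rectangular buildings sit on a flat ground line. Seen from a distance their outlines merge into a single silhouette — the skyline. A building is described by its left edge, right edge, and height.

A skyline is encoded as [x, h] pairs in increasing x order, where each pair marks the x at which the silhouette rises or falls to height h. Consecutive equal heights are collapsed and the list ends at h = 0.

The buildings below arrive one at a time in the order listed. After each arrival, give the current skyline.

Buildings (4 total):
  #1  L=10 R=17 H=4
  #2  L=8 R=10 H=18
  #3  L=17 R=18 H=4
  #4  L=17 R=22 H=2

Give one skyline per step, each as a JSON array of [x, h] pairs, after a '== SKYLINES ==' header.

== SKYLINES ==
[[10,4],[17,0]]
[[8,18],[10,4],[17,0]]
[[8,18],[10,4],[18,0]]
[[8,18],[10,4],[18,2],[22,0]]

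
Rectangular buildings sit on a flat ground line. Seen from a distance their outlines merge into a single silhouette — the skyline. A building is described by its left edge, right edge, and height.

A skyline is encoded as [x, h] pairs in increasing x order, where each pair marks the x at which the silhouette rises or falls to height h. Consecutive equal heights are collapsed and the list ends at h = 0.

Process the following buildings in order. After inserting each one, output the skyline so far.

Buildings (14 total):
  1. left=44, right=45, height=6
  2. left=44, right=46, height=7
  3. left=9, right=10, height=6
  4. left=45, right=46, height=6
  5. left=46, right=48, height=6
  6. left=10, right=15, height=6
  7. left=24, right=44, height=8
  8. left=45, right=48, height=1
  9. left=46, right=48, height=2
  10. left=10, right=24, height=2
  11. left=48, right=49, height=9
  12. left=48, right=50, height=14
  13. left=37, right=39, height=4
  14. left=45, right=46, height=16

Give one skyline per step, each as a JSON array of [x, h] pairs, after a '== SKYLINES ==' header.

== SKYLINES ==
[[44,6],[45,0]]
[[44,7],[46,0]]
[[9,6],[10,0],[44,7],[46,0]]
[[9,6],[10,0],[44,7],[46,0]]
[[9,6],[10,0],[44,7],[46,6],[48,0]]
[[9,6],[15,0],[44,7],[46,6],[48,0]]
[[9,6],[15,0],[24,8],[44,7],[46,6],[48,0]]
[[9,6],[15,0],[24,8],[44,7],[46,6],[48,0]]
[[9,6],[15,0],[24,8],[44,7],[46,6],[48,0]]
[[9,6],[15,2],[24,8],[44,7],[46,6],[48,0]]
[[9,6],[15,2],[24,8],[44,7],[46,6],[48,9],[49,0]]
[[9,6],[15,2],[24,8],[44,7],[46,6],[48,14],[50,0]]
[[9,6],[15,2],[24,8],[44,7],[46,6],[48,14],[50,0]]
[[9,6],[15,2],[24,8],[44,7],[45,16],[46,6],[48,14],[50,0]]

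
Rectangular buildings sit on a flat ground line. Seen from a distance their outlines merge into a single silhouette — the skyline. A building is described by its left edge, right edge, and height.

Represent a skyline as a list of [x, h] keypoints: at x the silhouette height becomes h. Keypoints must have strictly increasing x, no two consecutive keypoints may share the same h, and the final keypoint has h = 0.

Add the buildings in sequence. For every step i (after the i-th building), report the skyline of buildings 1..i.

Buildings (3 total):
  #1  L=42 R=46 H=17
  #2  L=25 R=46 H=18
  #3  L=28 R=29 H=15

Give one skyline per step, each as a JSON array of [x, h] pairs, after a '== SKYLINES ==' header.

== SKYLINES ==
[[42,17],[46,0]]
[[25,18],[46,0]]
[[25,18],[46,0]]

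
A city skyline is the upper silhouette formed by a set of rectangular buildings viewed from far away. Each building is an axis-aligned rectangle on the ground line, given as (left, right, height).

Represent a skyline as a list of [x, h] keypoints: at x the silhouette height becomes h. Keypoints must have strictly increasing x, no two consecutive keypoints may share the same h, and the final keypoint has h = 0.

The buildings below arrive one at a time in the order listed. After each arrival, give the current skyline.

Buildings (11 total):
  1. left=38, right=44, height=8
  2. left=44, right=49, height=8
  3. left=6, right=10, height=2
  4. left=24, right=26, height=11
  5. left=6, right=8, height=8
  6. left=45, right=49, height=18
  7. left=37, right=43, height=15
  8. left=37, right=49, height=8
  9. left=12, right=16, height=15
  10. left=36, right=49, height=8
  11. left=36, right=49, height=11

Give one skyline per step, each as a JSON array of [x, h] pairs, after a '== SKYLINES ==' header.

== SKYLINES ==
[[38,8],[44,0]]
[[38,8],[49,0]]
[[6,2],[10,0],[38,8],[49,0]]
[[6,2],[10,0],[24,11],[26,0],[38,8],[49,0]]
[[6,8],[8,2],[10,0],[24,11],[26,0],[38,8],[49,0]]
[[6,8],[8,2],[10,0],[24,11],[26,0],[38,8],[45,18],[49,0]]
[[6,8],[8,2],[10,0],[24,11],[26,0],[37,15],[43,8],[45,18],[49,0]]
[[6,8],[8,2],[10,0],[24,11],[26,0],[37,15],[43,8],[45,18],[49,0]]
[[6,8],[8,2],[10,0],[12,15],[16,0],[24,11],[26,0],[37,15],[43,8],[45,18],[49,0]]
[[6,8],[8,2],[10,0],[12,15],[16,0],[24,11],[26,0],[36,8],[37,15],[43,8],[45,18],[49,0]]
[[6,8],[8,2],[10,0],[12,15],[16,0],[24,11],[26,0],[36,11],[37,15],[43,11],[45,18],[49,0]]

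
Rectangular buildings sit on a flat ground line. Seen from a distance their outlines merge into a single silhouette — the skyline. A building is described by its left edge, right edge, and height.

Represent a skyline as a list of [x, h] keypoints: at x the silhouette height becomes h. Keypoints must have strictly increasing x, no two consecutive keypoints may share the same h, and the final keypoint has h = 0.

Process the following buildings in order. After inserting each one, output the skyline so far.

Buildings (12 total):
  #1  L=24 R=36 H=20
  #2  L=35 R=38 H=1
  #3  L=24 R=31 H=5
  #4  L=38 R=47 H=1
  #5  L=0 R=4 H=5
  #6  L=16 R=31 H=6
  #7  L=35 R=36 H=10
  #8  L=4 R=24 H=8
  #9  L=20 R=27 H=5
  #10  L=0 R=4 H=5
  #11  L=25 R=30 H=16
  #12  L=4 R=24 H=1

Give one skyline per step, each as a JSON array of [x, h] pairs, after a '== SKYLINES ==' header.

== SKYLINES ==
[[24,20],[36,0]]
[[24,20],[36,1],[38,0]]
[[24,20],[36,1],[38,0]]
[[24,20],[36,1],[47,0]]
[[0,5],[4,0],[24,20],[36,1],[47,0]]
[[0,5],[4,0],[16,6],[24,20],[36,1],[47,0]]
[[0,5],[4,0],[16,6],[24,20],[36,1],[47,0]]
[[0,5],[4,8],[24,20],[36,1],[47,0]]
[[0,5],[4,8],[24,20],[36,1],[47,0]]
[[0,5],[4,8],[24,20],[36,1],[47,0]]
[[0,5],[4,8],[24,20],[36,1],[47,0]]
[[0,5],[4,8],[24,20],[36,1],[47,0]]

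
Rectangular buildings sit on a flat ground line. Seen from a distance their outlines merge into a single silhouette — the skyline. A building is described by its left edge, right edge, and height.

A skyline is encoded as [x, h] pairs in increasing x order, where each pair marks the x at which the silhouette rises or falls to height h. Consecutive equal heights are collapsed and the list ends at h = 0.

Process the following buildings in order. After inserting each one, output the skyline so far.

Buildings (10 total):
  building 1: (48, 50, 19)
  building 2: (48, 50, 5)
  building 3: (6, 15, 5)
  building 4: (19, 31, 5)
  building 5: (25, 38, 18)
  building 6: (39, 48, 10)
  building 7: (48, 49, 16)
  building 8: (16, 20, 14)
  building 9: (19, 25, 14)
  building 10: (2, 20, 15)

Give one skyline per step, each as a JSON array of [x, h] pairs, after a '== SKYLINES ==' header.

== SKYLINES ==
[[48,19],[50,0]]
[[48,19],[50,0]]
[[6,5],[15,0],[48,19],[50,0]]
[[6,5],[15,0],[19,5],[31,0],[48,19],[50,0]]
[[6,5],[15,0],[19,5],[25,18],[38,0],[48,19],[50,0]]
[[6,5],[15,0],[19,5],[25,18],[38,0],[39,10],[48,19],[50,0]]
[[6,5],[15,0],[19,5],[25,18],[38,0],[39,10],[48,19],[50,0]]
[[6,5],[15,0],[16,14],[20,5],[25,18],[38,0],[39,10],[48,19],[50,0]]
[[6,5],[15,0],[16,14],[25,18],[38,0],[39,10],[48,19],[50,0]]
[[2,15],[20,14],[25,18],[38,0],[39,10],[48,19],[50,0]]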